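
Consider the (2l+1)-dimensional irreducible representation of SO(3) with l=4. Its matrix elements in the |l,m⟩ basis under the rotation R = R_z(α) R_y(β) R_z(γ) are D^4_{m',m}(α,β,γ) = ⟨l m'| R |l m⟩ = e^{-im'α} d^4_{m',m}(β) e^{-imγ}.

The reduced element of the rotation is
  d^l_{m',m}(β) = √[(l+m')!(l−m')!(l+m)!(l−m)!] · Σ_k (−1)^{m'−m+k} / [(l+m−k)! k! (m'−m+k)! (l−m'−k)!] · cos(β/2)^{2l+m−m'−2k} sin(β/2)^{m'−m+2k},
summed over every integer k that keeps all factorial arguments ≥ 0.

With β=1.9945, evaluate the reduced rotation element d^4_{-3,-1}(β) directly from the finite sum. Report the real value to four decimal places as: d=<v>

d^4_{-3,-1}(β=1.9945) via the finite sum:
Half-angle: c=0.542614, s=0.839982. N=√(1·5040·6·120)=1904.940944
The bounds max(0,m−m')=2 and min(l+m,l−m')=3 give 2 terms
  k=2: (−1)^0·1904.9409/(240)·0.5426^6·0.8400^2 = +0.142941
  k=3: (−1)^1·1904.9409/(144)·0.5426^4·0.8400^4 = -0.570905
d^4_{-3,-1}(1.9945) = +0.142941 -0.570905 = -0.427964

d=-0.4280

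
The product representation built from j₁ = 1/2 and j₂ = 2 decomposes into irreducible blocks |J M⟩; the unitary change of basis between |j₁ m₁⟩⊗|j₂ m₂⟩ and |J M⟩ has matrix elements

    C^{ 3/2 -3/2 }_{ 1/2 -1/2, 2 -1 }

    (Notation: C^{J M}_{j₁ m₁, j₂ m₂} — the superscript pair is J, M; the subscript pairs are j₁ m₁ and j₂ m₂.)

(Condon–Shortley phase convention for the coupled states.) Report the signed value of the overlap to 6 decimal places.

√[4·1!0!3!/5! · 0!1!1!3!0!3!] = √(36/5)
  +(−1)^1/∏(1,0,0,0,0,3)! = -1/6  (running -1/6)
⟨..|..⟩ = √(36/5)·(-1/6) = -0.447214

-0.447214  (= −√(1/5))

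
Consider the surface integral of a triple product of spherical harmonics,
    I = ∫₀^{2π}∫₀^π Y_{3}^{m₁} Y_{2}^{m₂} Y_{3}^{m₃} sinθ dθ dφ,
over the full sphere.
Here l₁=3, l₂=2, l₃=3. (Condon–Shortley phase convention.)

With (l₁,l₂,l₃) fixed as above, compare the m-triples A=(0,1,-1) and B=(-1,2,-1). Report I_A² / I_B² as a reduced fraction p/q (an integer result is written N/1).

l's match ⇒ only the (l;m) 3-j factors differ between A and B.
A: triangle coeff Δ(3,2,3) = 1/3780; Σ_t [1,2]: t=1:−1/8 t=2:+1/12 = -1/24; (3j)²=1/210 [(3 2 3; 0 1 -1)], sign=-1
B: triangle coeff Δ(3,2,3) = 1/3780; Σ_t [2,2]: t=2:+1/16 = 1/16; (3j)²=2/35 [(3 2 3; -1 2 -1)], sign=+1
I_A²/I_B² = (1/210)/(2/35) = 1/12

1/12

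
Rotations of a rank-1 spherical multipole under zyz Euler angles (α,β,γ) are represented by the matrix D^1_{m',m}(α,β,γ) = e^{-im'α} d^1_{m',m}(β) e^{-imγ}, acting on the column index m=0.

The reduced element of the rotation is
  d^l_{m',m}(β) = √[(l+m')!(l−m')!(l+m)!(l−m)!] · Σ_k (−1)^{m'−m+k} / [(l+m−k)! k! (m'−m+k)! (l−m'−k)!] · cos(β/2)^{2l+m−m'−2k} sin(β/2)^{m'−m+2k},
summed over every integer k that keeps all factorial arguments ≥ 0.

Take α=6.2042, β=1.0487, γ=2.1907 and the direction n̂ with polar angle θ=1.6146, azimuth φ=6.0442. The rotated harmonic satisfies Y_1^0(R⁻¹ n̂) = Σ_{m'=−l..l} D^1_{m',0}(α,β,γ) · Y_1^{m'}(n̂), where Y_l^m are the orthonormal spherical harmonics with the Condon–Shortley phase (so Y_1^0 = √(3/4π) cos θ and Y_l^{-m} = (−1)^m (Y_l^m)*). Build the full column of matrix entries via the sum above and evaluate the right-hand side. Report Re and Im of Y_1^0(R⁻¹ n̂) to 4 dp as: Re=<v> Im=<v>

Re=0.4070 Im=0.0000

Need the full column D^1_{m',0} for m'=−1..1 at α=6.2042, β=1.0487, γ=2.1907.
cos(β/2)=0.865650, sin(β/2)=0.500650
d^1_{-1,0}: single k=1 term ⇒ +0.612903;  D = +0.610992-0.048360i
d^1_{0,0}: k∈[0..1] ⇒ +0.749349 -0.250651 = +0.498698;  D = +0.498698+0.000000i
d^1_{1,0}: single k=0 term ⇒ -0.612903;  D = -0.610992-0.048360i
Y_1^{m'}(θ=1.6146,φ=6.0442) and Σ D·Y over m':
  (+0.6110-0.0484i)·(+0.3354+0.0817i)  (+0.4987+0.0000i)·(-0.0214+0.0000i)  (-0.6110-0.0484i)·(-0.3354+0.0817i)
Y_1^0(R⁻¹ n̂) = +0.407028+0.000000i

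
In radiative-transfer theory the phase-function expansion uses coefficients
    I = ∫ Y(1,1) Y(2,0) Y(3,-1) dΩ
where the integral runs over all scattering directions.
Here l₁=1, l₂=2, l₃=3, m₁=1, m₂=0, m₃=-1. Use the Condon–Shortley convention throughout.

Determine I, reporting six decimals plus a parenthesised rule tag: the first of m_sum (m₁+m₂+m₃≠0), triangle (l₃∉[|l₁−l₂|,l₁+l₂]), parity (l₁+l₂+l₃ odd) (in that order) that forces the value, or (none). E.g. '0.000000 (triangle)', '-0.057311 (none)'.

Rules hold: Σm=0, L=6 even, 1≤3≤3.
N = 3·5·7 = 105
Δ = 0!·2!·4!/7! = 1/105
Racah Σ t=0..0: t=0:+1/4 = 1/4
⇒ 3j(1 2 3; 0 0 0)² = 3/35, sgn -1
Racah Σ t=0..0: t=0:+1/8 = 1/8
⇒ 3j(1 2 3; 1 0 -1)² = 2/35, sgn +1
4πI² = N·(3j₀)²·(3jₘ)² = 18/35
I = -1·√(0.514286/4π) = -0.20230066
No selection rule forces the value: the integral is nonzero (none).

-0.202301 (none)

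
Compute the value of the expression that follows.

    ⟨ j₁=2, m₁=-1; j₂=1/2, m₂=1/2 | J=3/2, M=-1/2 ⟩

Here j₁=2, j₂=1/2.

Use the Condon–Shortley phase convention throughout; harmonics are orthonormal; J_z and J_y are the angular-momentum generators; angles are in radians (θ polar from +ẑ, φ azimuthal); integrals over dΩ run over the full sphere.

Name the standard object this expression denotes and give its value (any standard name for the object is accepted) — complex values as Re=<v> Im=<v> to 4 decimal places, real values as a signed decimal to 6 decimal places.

This is a Clebsch–Gordan (vector-coupling) coefficient.
triangle: 1!·3!·0!/5! = 6/120
(j±m)!: 1!·3!·1!·0!·1!·2! = 12
prefactor² = (2J+1)·Δ·N² = 12/5
  k=1: −1/(1!·0!·2!·0!·1!·0!) = -1/2
Σ = -1/2  ⇒  CG² = 12/5·(-1/2)² = 3/5
CG = −√(3/5) = -0.774597

Clebsch–Gordan coefficient, −√(3/5) ≈ -0.774597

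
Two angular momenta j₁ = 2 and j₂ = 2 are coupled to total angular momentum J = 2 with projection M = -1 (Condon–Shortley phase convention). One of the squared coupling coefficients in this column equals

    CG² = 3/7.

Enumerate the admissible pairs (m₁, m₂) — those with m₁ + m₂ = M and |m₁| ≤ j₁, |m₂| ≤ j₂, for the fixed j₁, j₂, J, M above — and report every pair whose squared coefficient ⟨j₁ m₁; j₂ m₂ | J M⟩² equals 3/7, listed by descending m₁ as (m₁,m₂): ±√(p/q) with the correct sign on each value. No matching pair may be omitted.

(1,-2): +√(3/7); (-2,1): +√(3/7)

Admissible pairs with m₁+m₂ = M = -1: (-2,1), (-1,0), (0,-1), (1,-2)
  (m₁,m₂)=(1,-2): CG² = 3/7, CG = +√(3/7)   ← matches the target
  (m₁,m₂)=(0,-1): CG² = 1/14, CG = −√(1/14)
  (m₁,m₂)=(-1,0): CG² = 1/14, CG = −√(1/14)
  (m₁,m₂)=(-2,1): CG² = 3/7, CG = +√(3/7)   ← matches the target
Pairs with CG² = 3/7: (1,-2): +√(3/7); (-2,1): +√(3/7)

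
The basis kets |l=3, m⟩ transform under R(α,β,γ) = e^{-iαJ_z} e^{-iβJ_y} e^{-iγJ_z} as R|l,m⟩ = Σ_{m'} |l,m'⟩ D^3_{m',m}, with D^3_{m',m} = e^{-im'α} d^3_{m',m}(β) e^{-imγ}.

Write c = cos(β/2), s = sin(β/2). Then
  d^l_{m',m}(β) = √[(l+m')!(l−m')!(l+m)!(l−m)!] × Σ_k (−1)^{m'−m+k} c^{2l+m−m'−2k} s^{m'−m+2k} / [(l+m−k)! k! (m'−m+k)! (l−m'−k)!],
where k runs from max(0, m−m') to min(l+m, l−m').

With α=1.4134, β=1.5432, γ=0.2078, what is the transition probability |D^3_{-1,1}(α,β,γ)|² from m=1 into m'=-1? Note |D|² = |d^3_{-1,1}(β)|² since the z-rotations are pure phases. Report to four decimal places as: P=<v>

P=0.0075

Split into d^3_{-1,1}(β=1.5432) × two z-phases.
With c≡cos(β/2)=0.716796 and s≡sin(β/2)=0.697283, N=[2·24·24·2]^{1/2}=48.000000
Admissible k: 2..4 (factorial args all ≥0)
  k=2: (−1)^0·48.0000/(8)·0.7168^4·0.6973^2 = +0.770108
  k=3: (−1)^1·48.0000/(6)·0.7168^2·0.6973^4 = -0.971667
  k=4: (−1)^2·48.0000/(48)·0.7168^0·0.6973^6 = +0.114936
d^3_{-1,1}(1.5432) = +0.770108 -0.971667 +0.114936 = -0.086623
|D^3_{-1,1}|² = |d^3_{-1,1}(β)|² = (-0.086623)² = 0.007504 (the z-rotation phases have unit modulus)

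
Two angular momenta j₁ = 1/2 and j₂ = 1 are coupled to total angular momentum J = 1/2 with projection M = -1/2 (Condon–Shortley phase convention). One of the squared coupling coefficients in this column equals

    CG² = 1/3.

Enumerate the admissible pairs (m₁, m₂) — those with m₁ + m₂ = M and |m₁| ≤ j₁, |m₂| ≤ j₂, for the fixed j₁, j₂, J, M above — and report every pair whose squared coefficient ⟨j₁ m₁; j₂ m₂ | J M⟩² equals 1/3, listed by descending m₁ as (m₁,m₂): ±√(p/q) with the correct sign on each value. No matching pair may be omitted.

Admissible pairs with m₁+m₂ = M = -1/2: (-1/2,0), (1/2,-1)
  (m₁,m₂)=(1/2,-1): CG² = 2/3, CG = +√(2/3)
  (m₁,m₂)=(-1/2,0): CG² = 1/3, CG = −√(1/3)   ← matches the target
Pairs with CG² = 1/3: (-1/2,0): −√(1/3)

(-1/2,0): −√(1/3)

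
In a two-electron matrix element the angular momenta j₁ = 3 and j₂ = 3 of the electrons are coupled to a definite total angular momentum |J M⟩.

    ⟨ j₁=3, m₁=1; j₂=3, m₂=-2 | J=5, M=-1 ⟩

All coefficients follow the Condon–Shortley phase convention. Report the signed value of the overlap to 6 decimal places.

+0.566947  (= +√(9/28))

j₁+j₂−J=1  J+j₁−j₂=5  J−j₁+j₂=5  j₁+j₂+J+1=12
(j₁±m₁, j₂±m₂, J±M) = (4,2,1,5,4,6)
P² = 230400/7
sum k=0..1:
  [0] +1/288 = 1/288
  [1] −1/2880 = -1/2880
S = 1/320
C² = P²·S² = 9/28 ; C = +0.566947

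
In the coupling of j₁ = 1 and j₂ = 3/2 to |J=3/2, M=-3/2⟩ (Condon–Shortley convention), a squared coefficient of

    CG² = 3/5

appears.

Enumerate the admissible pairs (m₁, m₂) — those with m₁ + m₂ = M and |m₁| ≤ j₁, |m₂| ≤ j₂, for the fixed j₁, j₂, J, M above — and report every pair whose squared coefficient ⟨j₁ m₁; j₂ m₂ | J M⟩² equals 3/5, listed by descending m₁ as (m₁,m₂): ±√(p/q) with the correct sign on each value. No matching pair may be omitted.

Admissible pairs with m₁+m₂ = M = -3/2: (-1,-1/2), (0,-3/2)
  (m₁,m₂)=(0,-3/2): CG² = 3/5, CG = +√(3/5)   ← matches the target
  (m₁,m₂)=(-1,-1/2): CG² = 2/5, CG = −√(2/5)
Pairs with CG² = 3/5: (0,-3/2): +√(3/5)

(0,-3/2): +√(3/5)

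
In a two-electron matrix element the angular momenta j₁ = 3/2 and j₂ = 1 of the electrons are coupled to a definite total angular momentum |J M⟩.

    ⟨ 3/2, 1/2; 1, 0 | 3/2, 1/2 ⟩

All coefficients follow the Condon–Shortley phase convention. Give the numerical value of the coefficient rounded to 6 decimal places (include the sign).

√[4·1!2!1!/5! · 2!1!1!1!2!1!] = √(4/15)
  +(−1)^0/∏(0,1,1,1,1,0)! = 1  (running 1)
  +(−1)^1/∏(1,0,0,0,2,1)! = -1/2  (running 1/2)
⟨..|..⟩ = √(4/15)·(1/2) = +0.258199

+0.258199  (= +√(1/15))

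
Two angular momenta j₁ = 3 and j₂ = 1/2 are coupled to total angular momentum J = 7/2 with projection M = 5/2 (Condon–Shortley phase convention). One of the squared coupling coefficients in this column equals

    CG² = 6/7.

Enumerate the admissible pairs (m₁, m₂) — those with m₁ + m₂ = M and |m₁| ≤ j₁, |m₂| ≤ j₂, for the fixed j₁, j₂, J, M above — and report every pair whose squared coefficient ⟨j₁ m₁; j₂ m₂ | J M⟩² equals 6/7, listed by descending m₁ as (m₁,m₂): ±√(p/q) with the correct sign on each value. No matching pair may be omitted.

Admissible pairs with m₁+m₂ = M = 5/2: (2,1/2), (3,-1/2)
  (m₁,m₂)=(3,-1/2): CG² = 1/7, CG = +√(1/7)
  (m₁,m₂)=(2,1/2): CG² = 6/7, CG = +√(6/7)   ← matches the target
Pairs with CG² = 6/7: (2,1/2): +√(6/7)

(2,1/2): +√(6/7)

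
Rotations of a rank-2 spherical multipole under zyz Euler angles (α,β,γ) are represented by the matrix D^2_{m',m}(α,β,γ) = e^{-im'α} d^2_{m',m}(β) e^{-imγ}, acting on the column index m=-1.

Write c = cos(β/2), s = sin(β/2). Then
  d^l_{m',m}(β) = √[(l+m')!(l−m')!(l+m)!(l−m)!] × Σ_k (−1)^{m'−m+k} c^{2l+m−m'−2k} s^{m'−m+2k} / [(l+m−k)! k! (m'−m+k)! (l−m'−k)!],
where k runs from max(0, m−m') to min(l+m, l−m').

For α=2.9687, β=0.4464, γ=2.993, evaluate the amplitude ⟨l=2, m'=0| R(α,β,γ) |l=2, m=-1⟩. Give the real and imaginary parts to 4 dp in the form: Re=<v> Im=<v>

First d^2_{0,-1}(β=0.4464), then the phase factors e^{-i(0)α} and e^{-i(-1)γ}:
With c≡cos(β/2)=0.975194 and s≡sin(β/2)=0.221351, N=[2·2·1·6]^{1/2}=4.898979
The bounds max(0,m−m')=0 and min(l+m,l−m')=1 give 2 terms
  k=0: (−1)^1·4.8990/(2)·0.9752^3·0.2214^1 = -0.502841
  k=1: (−1)^2·4.8990/(2)·0.9752^1·0.2214^3 = +0.025907
d^2_{0,-1}(0.4464) = -0.502841 +0.025907 = -0.476935
Phases: e^{-i·(0)·2.9687}=+1.000000+0.000000i, e^{-i·(-1)·2.9930}=-0.988980+0.148046i ⇒ D=+0.471679-0.070608i

Re=0.4717 Im=-0.0706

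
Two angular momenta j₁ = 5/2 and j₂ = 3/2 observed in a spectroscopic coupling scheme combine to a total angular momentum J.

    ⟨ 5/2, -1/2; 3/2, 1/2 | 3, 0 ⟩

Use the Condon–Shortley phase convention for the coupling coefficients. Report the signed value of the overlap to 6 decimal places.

-0.447214

triangle: 1!·4!·2!/8! = 48/40320
(j±m)!: 2!·3!·2!·1!·3!·3! = 864
prefactor² = (2J+1)·Δ·N² = 36/5
  k=0: +1/(0!·1!·3!·2!·1!·0!) = 1/12
  k=1: −1/(1!·0!·2!·1!·2!·1!) = -1/4
Σ = -1/6  ⇒  CG² = 36/5·(-1/6)² = 1/5
CG = −√(1/5) = -0.447214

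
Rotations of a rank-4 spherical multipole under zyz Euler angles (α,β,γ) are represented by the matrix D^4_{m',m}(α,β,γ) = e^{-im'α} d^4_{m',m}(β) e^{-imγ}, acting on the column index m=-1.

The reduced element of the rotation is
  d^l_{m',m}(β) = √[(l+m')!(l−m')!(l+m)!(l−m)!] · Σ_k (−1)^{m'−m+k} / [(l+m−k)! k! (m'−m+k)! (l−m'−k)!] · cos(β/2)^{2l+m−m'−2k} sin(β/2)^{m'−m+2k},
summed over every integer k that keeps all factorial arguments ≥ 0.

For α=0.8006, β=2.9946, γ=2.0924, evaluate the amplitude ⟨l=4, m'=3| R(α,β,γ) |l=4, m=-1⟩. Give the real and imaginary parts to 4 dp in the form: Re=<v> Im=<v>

Split into d^4_{3,-1}(β=2.9946) × two z-phases.
Half-angle: c=0.073430, s=0.997300. N=√(5040·1·6·120)=1904.940944
The bounds max(0,m−m')=0 and min(l+m,l−m')=1 give 2 terms
  k=0: (−1)^4·1904.9409/(144)·0.0734^4·0.9973^4 = +0.000380
  k=1: (−1)^5·1904.9409/(240)·0.0734^2·0.9973^6 = -0.042109
d^4_{3,-1}(2.9946) = +0.000380 -0.042109 = -0.041729
Attach z-rotation phases: D = e^{-i(3)(0.8006)}·(-0.041729)·e^{-i(-1)(2.0924)} = -0.039747+0.012706i

Re=-0.0397 Im=0.0127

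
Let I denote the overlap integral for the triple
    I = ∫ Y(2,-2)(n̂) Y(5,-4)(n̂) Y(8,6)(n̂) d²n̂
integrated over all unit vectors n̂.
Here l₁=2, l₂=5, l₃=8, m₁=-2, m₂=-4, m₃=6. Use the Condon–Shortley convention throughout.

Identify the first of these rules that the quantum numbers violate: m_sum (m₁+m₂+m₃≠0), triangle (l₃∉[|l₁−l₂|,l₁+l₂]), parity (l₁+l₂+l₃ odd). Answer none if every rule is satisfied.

triangle

Σmᵢ = 0  ✓
l₃∈[|l₁−l₂|,l₁+l₂]=[3,7] required, l₃=8 fails  ✗
Σlᵢ = 15 ⇒ odd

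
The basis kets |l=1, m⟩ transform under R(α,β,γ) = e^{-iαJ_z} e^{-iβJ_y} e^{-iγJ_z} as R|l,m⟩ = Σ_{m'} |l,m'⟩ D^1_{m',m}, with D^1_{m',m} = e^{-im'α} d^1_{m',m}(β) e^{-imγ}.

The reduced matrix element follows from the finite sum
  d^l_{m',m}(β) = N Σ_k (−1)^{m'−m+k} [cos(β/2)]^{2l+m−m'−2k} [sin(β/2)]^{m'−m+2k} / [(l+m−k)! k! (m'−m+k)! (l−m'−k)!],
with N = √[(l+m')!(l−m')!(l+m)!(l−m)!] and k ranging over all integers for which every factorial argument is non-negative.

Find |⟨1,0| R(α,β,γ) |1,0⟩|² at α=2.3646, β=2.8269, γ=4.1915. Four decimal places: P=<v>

P=0.9042

First d^1_{0,0}(β=2.8269), then the phase factors e^{-i(0)α} and e^{-i(0)γ}:
With c≡cos(β/2)=0.156698 and s≡sin(β/2)=0.987647, N=[1·1·1·1]^{1/2}=1.000000
The bounds max(0,m−m')=0 and min(l+m,l−m')=1 give 2 terms
  k=0: (−1)^0·1.0000/(1)·0.1567^2·0.9876^0 = +0.024554
  k=1: (−1)^1·1.0000/(1)·0.1567^0·0.9876^2 = -0.975446
d^1_{0,0}(2.8269) = +0.024554 -0.975446 = -0.950892
|D^1_{0,0}|² = |d^1_{0,0}(β)|² = (-0.950892)² = 0.904195 (the z-rotation phases have unit modulus)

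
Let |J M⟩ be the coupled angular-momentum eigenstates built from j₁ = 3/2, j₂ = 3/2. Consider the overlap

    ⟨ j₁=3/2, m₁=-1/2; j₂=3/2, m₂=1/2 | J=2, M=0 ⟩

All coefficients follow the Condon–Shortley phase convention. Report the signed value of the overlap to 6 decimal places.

√[5·1!2!2!/6! · 1!2!2!1!2!2!] = √(4/9)
  +(−1)^0/∏(0,1,2,2,0,0)! = 1/4  (running 1/4)
  +(−1)^1/∏(1,0,1,1,1,1)! = -1  (running -3/4)
⟨..|..⟩ = √(4/9)·(-3/4) = -0.500000

-0.500000  (= −√(1/4))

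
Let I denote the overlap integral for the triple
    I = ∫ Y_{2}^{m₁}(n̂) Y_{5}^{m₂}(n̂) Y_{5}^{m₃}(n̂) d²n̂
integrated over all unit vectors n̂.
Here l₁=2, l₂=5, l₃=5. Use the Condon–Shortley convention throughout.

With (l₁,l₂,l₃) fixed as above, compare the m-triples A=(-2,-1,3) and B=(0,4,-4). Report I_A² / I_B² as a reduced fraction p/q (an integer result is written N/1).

Shared (l₁,l₂,l₃)=(2,5,5): N and (l;000)² cancel in I_A²/I_B².
A: Δ = 2!·2!·8!/13! = 1/38610; Racah Σ t=2..2: t=2:+1/5760 = 1/5760; ⇒ 3j(2 5 5; -2 -1 3)² = 56/2145, sgn +1
B: Δ = 2!·2!·8!/13! = 1/38610; Racah Σ t=1..2: t=1:−1/40320 t=2:+1/20160 = 1/40320; ⇒ 3j(2 5 5; 0 4 -4)² = 6/715, sgn -1
I_A²/I_B² = (56/2145)/(6/715) = 28/9

28/9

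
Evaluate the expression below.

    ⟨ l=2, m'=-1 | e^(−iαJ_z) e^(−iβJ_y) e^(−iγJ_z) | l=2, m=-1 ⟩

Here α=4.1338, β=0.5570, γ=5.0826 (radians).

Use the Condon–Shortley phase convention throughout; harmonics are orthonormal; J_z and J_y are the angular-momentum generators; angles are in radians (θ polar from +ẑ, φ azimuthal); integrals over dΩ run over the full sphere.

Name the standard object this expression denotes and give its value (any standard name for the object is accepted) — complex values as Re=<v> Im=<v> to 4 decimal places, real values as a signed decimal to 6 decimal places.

This is a Wigner D-matrix element — the rotation-matrix element ⟨l m'| R(α,β,γ) |l m⟩ in the angular-momentum basis.
Split into d^2_{-1,-1}(β=0.5570) × two z-phases.
c=cos(0.557000/2)=0.961469, s=sin(0.557000/2)=0.274914; N=√[1·6·1·6]=6.000000
The bounds max(0,m−m')=0 and min(l+m,l−m')=1 give 2 terms
  k=0: (−1)^0·6.0000/(6)·0.9615^4·0.2749^0 = +0.854557
  k=1: (−1)^1·6.0000/(2)·0.9615^2·0.2749^2 = -0.209597
d^2_{-1,-1}(0.5570) = +0.854557 -0.209597 = +0.644960
D = (-0.546843-0.837235i)·(+0.644960)·(+0.361812-0.932251i) = -0.631008+0.133425i

Wigner D-matrix element, Re=-0.6310 Im=0.1334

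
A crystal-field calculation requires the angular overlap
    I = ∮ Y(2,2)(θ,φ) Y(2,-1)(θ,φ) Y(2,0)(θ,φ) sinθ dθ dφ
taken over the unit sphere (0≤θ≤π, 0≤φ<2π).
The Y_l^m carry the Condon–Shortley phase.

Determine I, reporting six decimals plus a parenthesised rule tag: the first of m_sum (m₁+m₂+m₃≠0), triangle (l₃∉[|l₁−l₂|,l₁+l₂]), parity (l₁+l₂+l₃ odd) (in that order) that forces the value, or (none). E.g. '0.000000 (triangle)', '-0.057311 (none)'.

2 − 1 + 0 = 1 ≠ 0: azimuthal integral kills it; I = 0

0.000000 (m_sum)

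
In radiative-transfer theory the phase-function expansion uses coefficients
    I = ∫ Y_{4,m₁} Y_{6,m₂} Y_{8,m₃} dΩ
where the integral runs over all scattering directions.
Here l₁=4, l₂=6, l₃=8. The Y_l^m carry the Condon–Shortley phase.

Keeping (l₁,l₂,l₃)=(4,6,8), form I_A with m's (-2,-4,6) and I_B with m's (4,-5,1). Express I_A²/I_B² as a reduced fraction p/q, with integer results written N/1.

156/7

Shared (l₁,l₂,l₃)=(4,6,8): N and (l;000)² cancel in I_A²/I_B².
A: Δ = 2!·6!·10!/19! = 1/23279256; Racah Σ t=0..2: t=0:+1/116121600 t=1:−1/43545600 t=2:+1/348364800 = -1/87091200; ⇒ 3j(4 6 8; -2 -4 6)² = 10/969, sgn -1
B: Δ = 2!·6!·10!/19! = 1/23279256; Racah Σ t=0..0: t=0:+1/522547200 = 1/522547200; ⇒ 3j(4 6 8; 4 -5 1)² = 35/75582, sgn -1
I_A²/I_B² = (10/969)/(35/75582) = 156/7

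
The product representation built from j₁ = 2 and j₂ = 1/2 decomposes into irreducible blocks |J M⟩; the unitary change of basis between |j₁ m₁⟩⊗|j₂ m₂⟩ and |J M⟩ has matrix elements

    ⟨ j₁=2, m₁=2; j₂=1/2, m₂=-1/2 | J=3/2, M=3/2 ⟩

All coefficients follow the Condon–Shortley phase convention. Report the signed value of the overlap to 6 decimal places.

√[4·1!3!0!/5! · 4!0!0!1!3!0!] = √(144/5)
  +(−1)^0/∏(0,1,0,0,3,0)! = 1/6  (running 1/6)
⟨..|..⟩ = √(144/5)·(1/6) = +0.894427

+0.894427  (= +√(4/5))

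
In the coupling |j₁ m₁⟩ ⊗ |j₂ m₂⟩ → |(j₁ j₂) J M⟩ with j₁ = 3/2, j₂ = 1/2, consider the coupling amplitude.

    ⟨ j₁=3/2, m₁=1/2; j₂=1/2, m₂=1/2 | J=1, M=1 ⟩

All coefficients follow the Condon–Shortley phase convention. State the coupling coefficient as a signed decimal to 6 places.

j₁+j₂−J=1  J+j₁−j₂=2  J−j₁+j₂=0  j₁+j₂+J+1=4
(j₁±m₁, j₂±m₂, J±M) = (2,1,1,0,2,0)
P² = 1
sum k=1..1:
  [1] −1/2 = -1/2
S = -1/2
C² = P²·S² = 1/4 ; C = -0.500000

−√(1/4) ≈ -0.500000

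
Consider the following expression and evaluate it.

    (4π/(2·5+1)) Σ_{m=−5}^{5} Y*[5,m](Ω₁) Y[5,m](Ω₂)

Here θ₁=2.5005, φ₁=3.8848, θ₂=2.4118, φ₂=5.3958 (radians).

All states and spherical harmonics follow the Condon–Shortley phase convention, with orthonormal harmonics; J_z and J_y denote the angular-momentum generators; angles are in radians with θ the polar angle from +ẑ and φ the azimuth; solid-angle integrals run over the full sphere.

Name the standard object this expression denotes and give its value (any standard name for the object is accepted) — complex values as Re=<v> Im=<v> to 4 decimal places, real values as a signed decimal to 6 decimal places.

This sum is the spherical-harmonic addition theorem: it equals the Legendre polynomial P_l(cos γ) of the angle γ between the two directions.
Term-by-term m-sum for l=5 (normalisation 4π/11 = 1.142397):
  m=-5: (0.02981 + 0.01930j) × (-0.01663 - 0.05884j) = 0.00064 - 0.00208j  (running Σ = 0.00064 - 0.00208j)
  m=-4: (0.14836 - 0.02528j) × (0.19841 + 0.08575j) = 0.03160 + 0.00771j  (running Σ = 0.03224 + 0.00563j)
  m=-3: (0.21660 - 0.27976j) × (-0.36381 + 0.18914j) = -0.02589 + 0.14275j  (running Σ = 0.00636 + 0.14838j)
  m=-2: (-0.03796 - 0.44873j) × (0.07580 - 0.36645j) = -0.16732 - 0.02011j  (running Σ = -0.16096 + 0.12827j)
  m=-1: (-0.09470 - 0.08703j) × (-0.04003 - 0.04916j) = -0.00049 + 0.00814j  (running Σ = -0.16145 + 0.13641j)
  m=0: (0.37213 + 0.00000j) × (0.38740 + 0.00000j) = 0.14416 + 0.00000j  (running Σ = -0.01728 + 0.13641j)
  m=1: (0.09470 - 0.08703j) × (0.04003 - 0.04916j) = -0.00049 - 0.00814j  (running Σ = -0.01777 + 0.12827j)
  m=2: (-0.03796 + 0.44873j) × (0.07580 + 0.36645j) = -0.16732 + 0.02011j  (running Σ = -0.18509 + 0.14838j)
  m=3: (-0.21660 - 0.27976j) × (0.36381 + 0.18914j) = -0.02589 - 0.14275j  (running Σ = -0.21097 + 0.00563j)
  m=4: (0.14836 + 0.02528j) × (0.19841 - 0.08575j) = 0.03160 - 0.00771j  (running Σ = -0.17937 - 0.00208j)
  m=5: (-0.02981 + 0.01930j) × (0.01663 - 0.05884j) = 0.00064 + 0.00208j  (running Σ = -0.17873 - 0.00000j)
Total Σ_m = -0.17873 - 0.00000j. Multiply by 1.142397: -0.20418 - 0.00000j. P_5(cos γ) = -0.204180

Legendre polynomial (addition theorem), -0.204180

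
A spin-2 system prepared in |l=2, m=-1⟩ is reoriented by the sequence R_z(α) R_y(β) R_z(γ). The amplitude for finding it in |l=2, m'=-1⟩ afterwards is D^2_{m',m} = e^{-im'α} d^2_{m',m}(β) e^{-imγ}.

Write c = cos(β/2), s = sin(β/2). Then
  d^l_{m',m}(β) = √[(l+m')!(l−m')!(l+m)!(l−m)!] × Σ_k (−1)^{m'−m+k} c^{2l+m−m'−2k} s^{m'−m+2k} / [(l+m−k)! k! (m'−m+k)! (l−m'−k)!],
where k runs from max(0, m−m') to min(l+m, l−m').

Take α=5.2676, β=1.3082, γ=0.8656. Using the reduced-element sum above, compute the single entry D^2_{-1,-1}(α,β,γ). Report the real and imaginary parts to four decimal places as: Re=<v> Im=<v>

Re=-0.2994 Im=0.0452

D^2_{-1,-1}(5.2676,1.3082,0.8656) = e^{-i·-1·5.2676}·d^2_{-1,-1}(1.3082)·e^{-i·-1·0.8656}. Compute d first:
With c≡cos(β/2)=0.793596 and s≡sin(β/2)=0.608445, N=[1·6·1·6]^{1/2}=6.000000
k∈{0,1} keeps every argument non-negative
  k=0: (−1)^0·6.0000/(6)·0.7936^4·0.6084^0 = +0.396641
  k=1: (−1)^1·6.0000/(2)·0.7936^2·0.6084^2 = -0.699460
d^2_{-1,-1}(1.3082) = +0.396641 -0.699460 = -0.302819
Attach z-rotation phases: D = e^{-i(-1)(5.2676)}·(-0.302819)·e^{-i(-1)(0.8656)} = -0.299420+0.045248i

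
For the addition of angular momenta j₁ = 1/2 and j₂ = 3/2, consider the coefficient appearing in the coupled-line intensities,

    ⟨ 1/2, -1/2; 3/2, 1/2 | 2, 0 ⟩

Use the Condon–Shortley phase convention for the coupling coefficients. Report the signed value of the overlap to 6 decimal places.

j₁+j₂−J=0  J+j₁−j₂=1  J−j₁+j₂=3  j₁+j₂+J+1=5
(j₁±m₁, j₂±m₂, J±M) = (0,1,2,1,2,2)
P² = 2
sum k=0..0:
  [0] +1/2 = 1/2
S = 1/2
C² = P²·S² = 1/2 ; C = +0.707107

+√(1/2) = +0.707107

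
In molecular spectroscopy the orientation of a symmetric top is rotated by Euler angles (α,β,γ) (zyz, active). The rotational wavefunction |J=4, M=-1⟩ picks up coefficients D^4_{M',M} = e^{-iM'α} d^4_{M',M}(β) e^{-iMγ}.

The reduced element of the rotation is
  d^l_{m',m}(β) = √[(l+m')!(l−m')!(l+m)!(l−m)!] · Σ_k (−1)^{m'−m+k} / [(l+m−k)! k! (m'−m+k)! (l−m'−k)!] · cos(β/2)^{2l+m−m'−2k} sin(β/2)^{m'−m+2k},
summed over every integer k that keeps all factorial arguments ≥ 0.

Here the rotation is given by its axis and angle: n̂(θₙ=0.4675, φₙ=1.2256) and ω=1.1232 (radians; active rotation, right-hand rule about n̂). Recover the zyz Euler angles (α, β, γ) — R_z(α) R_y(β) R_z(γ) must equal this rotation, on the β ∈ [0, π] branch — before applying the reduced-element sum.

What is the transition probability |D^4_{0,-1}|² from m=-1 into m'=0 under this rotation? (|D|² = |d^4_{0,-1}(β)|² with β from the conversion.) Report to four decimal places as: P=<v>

P=0.3267

Axis–angle → zyz. n̂ = (sinθₙcosφₙ, sinθₙsinφₙ, cosθₙ) = (+0.152494, +0.424071, +0.892698), ω = 1.1232.
R = I cosω + sinω [n̂]ₓ + (1−cosω) n̂n̂ᵀ gives
  R = [+0.445990, -0.768078, +0.459509; +0.841438, +0.534803, +0.077252; -0.305083, +0.352195, +0.884807]
β = atan2(√(R₁₃²+R₂₃²), R₃₃) = 0.484717; α = atan2(R₂₃, R₁₃) mod 2π = 0.166561; γ = atan2(R₃₂, −R₃₁) mod 2π = 0.856954
D^4_{0,-1}(0.1666,0.4847,0.8570) = e^{-i·0·0.1666}·d^4_{0,-1}(0.4847)·e^{-i·-1·0.8570}. Compute d first:
Half-angle: c=0.970775, s=0.239993. N=√(24·24·6·120)=643.987578
The bounds max(0,m−m')=0 and min(l+m,l−m')=3 give 4 terms
  k=0: (−1)^1·643.9876/(144)·0.9708^7·0.2400^1 = -0.872052
  k=1: (−1)^2·643.9876/(24)·0.9708^5·0.2400^3 = +0.319781
  k=2: (−1)^3·643.9876/(24)·0.9708^3·0.2400^5 = -0.019544
  k=3: (−1)^4·643.9876/(144)·0.9708^1·0.2400^7 = +0.000199
d^4_{0,-1}(0.4847) = -0.872052 +0.319781 -0.019544 +0.000199 = -0.571615
|D^4_{0,-1}|² = |d^4_{0,-1}(β)|² = (-0.571615)² = 0.326744 (the z-rotation phases have unit modulus)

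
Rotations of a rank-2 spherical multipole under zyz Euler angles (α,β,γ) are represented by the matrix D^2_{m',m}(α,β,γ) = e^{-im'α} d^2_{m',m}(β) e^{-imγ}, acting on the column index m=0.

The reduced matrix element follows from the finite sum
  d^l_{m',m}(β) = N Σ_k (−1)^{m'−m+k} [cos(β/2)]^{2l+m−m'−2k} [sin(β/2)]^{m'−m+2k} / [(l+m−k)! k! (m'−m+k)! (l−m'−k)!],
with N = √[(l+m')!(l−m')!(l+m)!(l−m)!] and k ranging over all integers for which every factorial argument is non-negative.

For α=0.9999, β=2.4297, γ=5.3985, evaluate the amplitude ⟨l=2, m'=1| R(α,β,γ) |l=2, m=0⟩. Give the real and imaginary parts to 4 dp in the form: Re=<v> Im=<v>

D^2_{1,0}(0.9999,2.4297,5.3985) = e^{-i·1·0.9999}·d^2_{1,0}(2.4297)·e^{-i·0·5.3985}. Compute d first:
Half-angle: c=0.348478, s=0.937317. N=√(6·1·2·2)=4.898979
k: max(0,(0)−(1))=0 … min(2+(0),2−(1))=1
  k=0: (−1)^1·4.8990/(2)·0.3485^3·0.9373^1 = -0.097160
  k=1: (−1)^2·4.8990/(2)·0.3485^1·0.9373^3 = +0.702927
d^2_{1,0}(2.4297) = -0.097160 +0.702927 = +0.605767
D = (+0.540386-0.841417i)·(+0.605767)·(+1.000000+0.000000i) = +0.327348-0.509703i

Re=0.3273 Im=-0.5097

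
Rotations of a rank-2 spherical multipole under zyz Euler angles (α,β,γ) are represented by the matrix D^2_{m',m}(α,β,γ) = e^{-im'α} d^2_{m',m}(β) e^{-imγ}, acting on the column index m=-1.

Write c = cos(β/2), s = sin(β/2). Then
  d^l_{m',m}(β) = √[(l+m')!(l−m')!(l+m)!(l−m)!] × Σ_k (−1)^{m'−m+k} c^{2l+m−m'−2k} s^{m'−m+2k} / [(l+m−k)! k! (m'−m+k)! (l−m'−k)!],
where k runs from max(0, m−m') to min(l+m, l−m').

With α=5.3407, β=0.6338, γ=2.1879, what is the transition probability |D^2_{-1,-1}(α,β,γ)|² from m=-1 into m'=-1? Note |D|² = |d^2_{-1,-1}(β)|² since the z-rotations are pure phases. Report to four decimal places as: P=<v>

P=0.3049

Split into d^2_{-1,-1}(β=0.6338) × two z-phases.
With c≡cos(β/2)=0.950206 and s≡sin(β/2)=0.311622, N=[1·6·1·6]^{1/2}=6.000000
Admissible k: 0..1 (factorial args all ≥0)
  k=0: (−1)^0·6.0000/(6)·0.9502^4·0.3116^0 = +0.815213
  k=1: (−1)^1·6.0000/(2)·0.9502^2·0.3116^2 = -0.263035
d^2_{-1,-1}(0.6338) = +0.815213 -0.263035 = +0.552178
|D^2_{-1,-1}|² = |d^2_{-1,-1}(β)|² = (+0.552178)² = 0.304900 (the z-rotation phases have unit modulus)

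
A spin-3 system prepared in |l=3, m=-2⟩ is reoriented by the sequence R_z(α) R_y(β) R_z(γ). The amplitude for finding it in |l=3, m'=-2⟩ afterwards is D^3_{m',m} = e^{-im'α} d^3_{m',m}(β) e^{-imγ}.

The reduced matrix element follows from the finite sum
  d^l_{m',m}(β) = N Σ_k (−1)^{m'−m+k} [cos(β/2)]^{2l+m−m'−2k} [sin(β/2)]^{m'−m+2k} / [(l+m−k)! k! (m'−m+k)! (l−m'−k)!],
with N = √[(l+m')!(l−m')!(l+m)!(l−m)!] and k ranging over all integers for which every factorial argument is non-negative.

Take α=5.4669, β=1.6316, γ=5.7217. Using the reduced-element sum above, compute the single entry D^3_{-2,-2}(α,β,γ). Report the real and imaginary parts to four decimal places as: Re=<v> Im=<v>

Re=0.4459 Im=0.1812

Split into d^3_{-2,-2}(β=1.6316) × two z-phases.
With c≡cos(β/2)=0.685286 and s≡sin(β/2)=0.728274, N=[1·120·1·120]^{1/2}=120.000000
k∈{0,1} keeps every argument non-negative
  k=0: (−1)^0·120.0000/(120)·0.6853^6·0.7283^0 = +0.103569
  k=1: (−1)^1·120.0000/(24)·0.6853^4·0.7283^2 = -0.584854
d^3_{-2,-2}(1.6316) = +0.103569 -0.584854 = -0.481284
Attach z-rotation phases: D = e^{-i(-2)(5.4669)}·(-0.481284)·e^{-i(-2)(5.7217)} = +0.445863+0.181220i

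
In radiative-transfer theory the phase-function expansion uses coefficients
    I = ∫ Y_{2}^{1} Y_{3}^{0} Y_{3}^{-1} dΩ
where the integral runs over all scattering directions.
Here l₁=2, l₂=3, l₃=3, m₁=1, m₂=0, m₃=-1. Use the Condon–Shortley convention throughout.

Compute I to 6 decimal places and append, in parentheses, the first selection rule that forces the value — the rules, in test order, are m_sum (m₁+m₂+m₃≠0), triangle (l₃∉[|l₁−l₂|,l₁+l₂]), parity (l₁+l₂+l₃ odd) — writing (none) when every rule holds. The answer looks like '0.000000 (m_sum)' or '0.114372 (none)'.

m-sum 0 ✓  L=8 even ✓  1≤3≤5 ✓
Π(2lᵢ+1) = 5×7×7 = 245
triangle coeff Δ(2,3,3) = 1/3780
Σ_t [0,2]: t=0:+1/24 t=1:−1/4 t=2:+1/24 = -1/6
(3j)²=4/105 [(2 3 3; 0 0 0)], sign=+1
Σ_t [0,1]: t=0:+1/12 t=1:−1/8 = -1/24
(3j)²=1/210 [(2 3 3; 1 0 -1)], sign=-1
⇒ 4πI² = 2/45
I = (-1)√(2/45/(4π)) = -0.05947080
No selection rule forces the value: the integral is nonzero (none).

-0.059471 (none)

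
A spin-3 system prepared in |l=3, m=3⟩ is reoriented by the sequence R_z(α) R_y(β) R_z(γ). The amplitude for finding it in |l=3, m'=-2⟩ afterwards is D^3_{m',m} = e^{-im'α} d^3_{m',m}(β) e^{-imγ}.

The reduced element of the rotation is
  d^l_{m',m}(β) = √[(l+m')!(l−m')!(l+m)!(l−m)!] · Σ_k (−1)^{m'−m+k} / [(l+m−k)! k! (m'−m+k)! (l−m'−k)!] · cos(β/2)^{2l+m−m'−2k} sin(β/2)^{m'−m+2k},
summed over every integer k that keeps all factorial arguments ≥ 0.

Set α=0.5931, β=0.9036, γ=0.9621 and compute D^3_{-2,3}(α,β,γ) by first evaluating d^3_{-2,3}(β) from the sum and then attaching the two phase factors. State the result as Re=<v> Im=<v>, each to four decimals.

Re=-0.0045 Im=-0.0347

D^3_{-2,3}(0.5931,0.9036,0.9621) = e^{-i·-2·0.5931}·d^3_{-2,3}(0.9036)·e^{-i·3·0.9621}. Compute d first:
Half-angle: c=0.899663, s=0.436586. N=√(1·120·720·1)=293.938769
Admissible k: 5..5 (factorial args all ≥0)
  k=5: (−1)^0·293.9388/(120)·0.8997^1·0.4366^5 = +0.034954
d^3_{-2,3}(0.9036) = +0.034954
D = (+0.375185+0.926950i)·(+0.034954)·(-0.967589-0.252529i) = -0.004507-0.034663i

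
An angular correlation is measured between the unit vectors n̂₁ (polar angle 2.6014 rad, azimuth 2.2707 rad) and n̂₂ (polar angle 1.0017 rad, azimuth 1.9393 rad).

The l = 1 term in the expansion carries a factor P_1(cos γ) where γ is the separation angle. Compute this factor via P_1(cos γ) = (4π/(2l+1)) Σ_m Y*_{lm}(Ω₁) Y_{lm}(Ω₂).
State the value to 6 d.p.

-0.052473

Summing Y*_{l m}(θ₁,φ₁)·Y_{l m}(θ₂,φ₂) over m ∈ [−1, 1]; prefactor 4π/(2·1+1) = 4.188790:
  [-1]  conj(Y_{1,-1})(Ω₁) = -0.114457+0.135914i ; Y_{1,-1}(Ω₂) = -0.104838-0.271502i ; Δ = +0.048900+0.016826i
  [+0]  conj(Y_{1,0})(Ω₁) = -0.419030-0.000000i ; Y_{1,0}(Ω₂) = +0.263294+0.000000i ; Δ = -0.110328-0.000000i
  [+1]  conj(Y_{1,1})(Ω₁) = +0.114457+0.135914i ; Y_{1,1}(Ω₂) = +0.104838-0.271502i ; Δ = +0.048900-0.016826i
Σ over m = -0.012527+0.000000i; ×(4π/3) → -0.052473+0.000000i. Real part: -0.052473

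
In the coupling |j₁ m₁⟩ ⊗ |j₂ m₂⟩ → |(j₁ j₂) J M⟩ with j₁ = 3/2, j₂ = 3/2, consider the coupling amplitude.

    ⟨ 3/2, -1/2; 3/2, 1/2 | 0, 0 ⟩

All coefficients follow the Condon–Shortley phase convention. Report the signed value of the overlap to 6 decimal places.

+√(1/4) ≈ +0.500000

√[1·3!0!0!/4! · 1!2!2!1!0!0!] = √(1)
  +(−1)^2/∏(2,1,0,0,0,0)! = 1/2  (running 1/2)
⟨..|..⟩ = √(1)·(1/2) = +0.500000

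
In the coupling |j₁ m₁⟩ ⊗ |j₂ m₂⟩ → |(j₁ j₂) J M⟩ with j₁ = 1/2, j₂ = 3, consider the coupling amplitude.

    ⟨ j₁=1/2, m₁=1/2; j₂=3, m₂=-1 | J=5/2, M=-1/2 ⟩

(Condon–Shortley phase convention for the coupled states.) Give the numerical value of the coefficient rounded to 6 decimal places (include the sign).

√[6·1!0!5!/7! · 1!0!2!4!2!3!] = √(576/7)
  +(−1)^0/∏(0,1,0,2,0,3)! = 1/12  (running 1/12)
⟨..|..⟩ = √(576/7)·(1/12) = +0.755929

+0.755929  (= +√(4/7))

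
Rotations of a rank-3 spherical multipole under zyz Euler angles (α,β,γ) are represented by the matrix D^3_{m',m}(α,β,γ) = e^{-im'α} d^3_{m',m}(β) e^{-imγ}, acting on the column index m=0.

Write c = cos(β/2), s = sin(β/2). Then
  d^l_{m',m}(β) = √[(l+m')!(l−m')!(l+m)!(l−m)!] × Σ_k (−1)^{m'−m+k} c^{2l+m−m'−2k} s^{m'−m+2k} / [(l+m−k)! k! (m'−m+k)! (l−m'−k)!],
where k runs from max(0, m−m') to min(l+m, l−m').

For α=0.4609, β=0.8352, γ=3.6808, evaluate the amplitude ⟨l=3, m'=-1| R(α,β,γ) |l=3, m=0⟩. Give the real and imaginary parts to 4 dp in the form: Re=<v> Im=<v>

First d^3_{-1,0}(β=0.8352), then the phase factors e^{-i(-1)α} and e^{-i(0)γ}:
With c≡cos(β/2)=0.914065 and s≡sin(β/2)=0.405568, N=[2·24·6·6]^{1/2}=41.569219
The bounds max(0,m−m')=1 and min(l+m,l−m')=3 give 3 terms
  k=1: (−1)^0·41.5692/(12)·0.9141^5·0.4056^1 = +0.896478
  k=2: (−1)^1·41.5692/(4)·0.9141^3·0.4056^3 = -0.529461
  k=3: (−1)^2·41.5692/(12)·0.9141^1·0.4056^5 = +0.034744
d^3_{-1,0}(0.8352) = +0.896478 -0.529461 +0.034744 = +0.401761
D = (+0.895653+0.444754i)·(+0.401761)·(+1.000000+0.000000i) = +0.359839+0.178685i

Re=0.3598 Im=0.1787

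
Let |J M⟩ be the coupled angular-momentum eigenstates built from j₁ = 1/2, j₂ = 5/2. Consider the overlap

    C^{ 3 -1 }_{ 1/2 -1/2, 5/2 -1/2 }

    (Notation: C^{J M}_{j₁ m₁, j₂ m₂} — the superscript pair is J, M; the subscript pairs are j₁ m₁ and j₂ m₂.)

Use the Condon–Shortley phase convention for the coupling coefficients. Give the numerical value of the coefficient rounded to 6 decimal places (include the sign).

√[7·0!1!5!/7! · 0!1!2!3!2!4!] = √(96)
  +(−1)^0/∏(0,0,1,2,0,3)! = 1/12  (running 1/12)
⟨..|..⟩ = √(96)·(1/12) = +0.816497

+√(2/3) ≈ +0.816497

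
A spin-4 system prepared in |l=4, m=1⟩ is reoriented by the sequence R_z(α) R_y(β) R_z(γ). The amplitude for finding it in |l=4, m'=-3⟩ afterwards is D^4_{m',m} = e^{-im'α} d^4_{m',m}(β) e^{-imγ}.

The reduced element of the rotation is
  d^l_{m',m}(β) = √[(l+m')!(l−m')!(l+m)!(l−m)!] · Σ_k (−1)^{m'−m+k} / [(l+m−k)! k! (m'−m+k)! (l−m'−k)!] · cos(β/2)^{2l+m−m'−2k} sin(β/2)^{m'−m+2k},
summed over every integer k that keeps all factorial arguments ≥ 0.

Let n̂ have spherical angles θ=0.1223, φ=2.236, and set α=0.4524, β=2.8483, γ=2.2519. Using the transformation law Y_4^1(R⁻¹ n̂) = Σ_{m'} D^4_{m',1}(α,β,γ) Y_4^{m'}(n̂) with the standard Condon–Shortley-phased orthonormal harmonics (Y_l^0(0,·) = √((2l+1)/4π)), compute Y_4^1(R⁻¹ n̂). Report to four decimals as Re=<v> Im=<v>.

Need the full column D^4_{m',1} for m'=−4..4 at α=0.4524, β=2.8483, γ=2.2519.
cos(β/2)=0.146121, sin(β/2)=0.989267
d^4_{-4,1}: single k=5 term ⇒ +0.022121;  D = +0.019992-0.009468i
d^4_{-3,1}: k∈[4..5] ⇒ +0.005776 -0.158846 = -0.153070;  D = -0.095784+0.119398i
d^4_{-2,1}: k∈[3..5] ⇒ +0.000912 -0.062707 +0.574835 = +0.513041;  D = +0.113811-0.500258i
d^4_{-1,1}: k∈[2..5] ⇒ +0.000095 -0.013099 +0.300192 -0.917291 = -0.630103;  D = +0.142854+0.613696i
d^4_{0,1}: k∈[1..4] ⇒ +0.000006 -0.001731 +0.079318 -0.605930 = -0.528335;  D = +0.332667+0.410452i
d^4_{1,1}: k∈[0..3] ⇒ +0.000000 -0.000143 +0.013099 -0.200128 = -0.187172;  D = +0.169559+0.079265i
d^4_{2,1}: k∈[0..2] ⇒ -0.000006 +0.001368 -0.041804 = -0.040442;  D = +0.040438-0.000611i
d^4_{3,1}: k∈[0..1] ⇒ +0.000076 -0.005776 = -0.005700;  D = +0.005089-0.002569i
d^4_{4,1}: single k=0 term ⇒ -0.000483;  D = +0.000292-0.000384i
Y_4^{m'}(θ=0.1223,φ=2.236) and Σ D·Y over m':
  (+0.0200-0.0095i)·(-0.0001-0.0000i)  (-0.0958+0.1194i)·(+0.0021-0.0009i)  (+0.1138-0.5003i)·(-0.0070+0.0285i)  (+0.1429+0.6137i)·(-0.1377-0.1756i)  (+0.3327+0.4105i)·(+0.7841+0.0000i)  (+0.1696+0.0793i)·(+0.1377-0.1756i)  (+0.0404-0.0006i)·(-0.0070-0.0285i)  (+0.0051-0.0026i)·(-0.0021-0.0009i)  (+0.0003-0.0004i)·(-0.0001+0.0000i)
Y_4^1(R⁻¹ n̂) = +0.399271+0.199306i

Re=0.3993 Im=0.1993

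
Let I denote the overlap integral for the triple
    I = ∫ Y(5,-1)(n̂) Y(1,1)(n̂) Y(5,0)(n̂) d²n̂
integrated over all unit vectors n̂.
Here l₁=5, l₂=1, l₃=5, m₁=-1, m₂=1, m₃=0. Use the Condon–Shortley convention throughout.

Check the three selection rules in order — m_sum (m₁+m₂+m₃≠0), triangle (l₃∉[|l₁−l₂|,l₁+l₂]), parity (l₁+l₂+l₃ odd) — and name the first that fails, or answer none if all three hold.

parity

Σmᵢ = 0  ✓
l₃∈[|l₁−l₂|,l₁+l₂]=[4,6], have l₃=5  ✓
Σlᵢ = 11 ⇒ odd  ✗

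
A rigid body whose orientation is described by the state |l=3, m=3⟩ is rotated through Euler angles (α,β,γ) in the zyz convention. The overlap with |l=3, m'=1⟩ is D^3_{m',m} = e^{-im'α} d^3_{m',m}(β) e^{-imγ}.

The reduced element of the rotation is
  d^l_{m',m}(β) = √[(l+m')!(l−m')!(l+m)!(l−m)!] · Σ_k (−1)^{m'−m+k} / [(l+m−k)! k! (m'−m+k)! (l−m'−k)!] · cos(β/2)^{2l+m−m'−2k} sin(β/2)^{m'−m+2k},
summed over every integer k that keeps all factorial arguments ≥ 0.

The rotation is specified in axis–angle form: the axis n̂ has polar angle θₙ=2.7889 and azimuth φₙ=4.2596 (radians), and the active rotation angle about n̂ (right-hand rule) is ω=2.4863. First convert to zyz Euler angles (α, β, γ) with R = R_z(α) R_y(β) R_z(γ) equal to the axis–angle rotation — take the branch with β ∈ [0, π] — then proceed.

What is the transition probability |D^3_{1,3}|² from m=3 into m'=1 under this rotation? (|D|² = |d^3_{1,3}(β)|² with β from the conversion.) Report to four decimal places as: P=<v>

P=0.1092

Axis–angle → zyz. n̂ = (sinθₙcosφₙ, sinθₙsinφₙ, cosθₙ) = (-0.151115, -0.310618, -0.938446), ω = 2.4863.
R = I cosω + sinω [n̂]ₓ + (1−cosω) n̂n̂ᵀ gives
  R = [-0.751928, +0.656036, +0.064966; -0.487725, -0.619888, +0.614706; +0.443541, +0.430529, +0.786076]
β = atan2(√(R₁₃²+R₂₃²), R₃₃) = 0.666361; α = atan2(R₂₃, R₁₃) mod 2π = 1.465502; γ = atan2(R₃₂, −R₃₁) mod 2π = 2.371080
D^3_{1,3}(1.4655,0.6664,2.3711) = e^{-i·1·1.4655}·d^3_{1,3}(0.6664)·e^{-i·3·2.3711}. Compute d first:
c=cos(0.666361/2)=0.945007, s=sin(0.666361/2)=0.327050; N=√[24·2·720·1]=185.903201
k: max(0,(3)−(1))=2 … min(3+(3),3−(1))=2
  k=2: (−1)^0·185.9032/(48)·0.9450^4·0.3271^2 = +0.330380
d^3_{1,3}(0.6664) = +0.330380
|D^3_{1,3}|² = |d^3_{1,3}(β)|² = (+0.330380)² = 0.109151 (the z-rotation phases have unit modulus)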